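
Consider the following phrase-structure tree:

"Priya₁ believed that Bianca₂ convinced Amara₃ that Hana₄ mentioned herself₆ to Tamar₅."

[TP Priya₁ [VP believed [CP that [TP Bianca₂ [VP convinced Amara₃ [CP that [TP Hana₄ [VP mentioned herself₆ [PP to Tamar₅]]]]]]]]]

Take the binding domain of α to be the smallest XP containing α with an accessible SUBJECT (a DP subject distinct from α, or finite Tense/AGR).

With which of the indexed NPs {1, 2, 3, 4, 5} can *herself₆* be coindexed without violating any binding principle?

*herself* is an anaphor, so Principle A applies: it must be bound in its binding domain.
Binding domain of *herself₆*: the embedded TP, whose subject is Hana₄.
*Priya₁* c-commands the anaphor but is outside its binding domain → cannot satisfy Principle A.
*Bianca₂* c-commands the anaphor but is outside its binding domain → cannot satisfy Principle A.
*Amara₃* c-commands the anaphor but is outside its binding domain → cannot satisfy Principle A.
*Hana₄* c-commands the anaphor within its binding domain → licit binder.
*Tamar₅* does not c-command the anaphor → cannot bind it.

{4}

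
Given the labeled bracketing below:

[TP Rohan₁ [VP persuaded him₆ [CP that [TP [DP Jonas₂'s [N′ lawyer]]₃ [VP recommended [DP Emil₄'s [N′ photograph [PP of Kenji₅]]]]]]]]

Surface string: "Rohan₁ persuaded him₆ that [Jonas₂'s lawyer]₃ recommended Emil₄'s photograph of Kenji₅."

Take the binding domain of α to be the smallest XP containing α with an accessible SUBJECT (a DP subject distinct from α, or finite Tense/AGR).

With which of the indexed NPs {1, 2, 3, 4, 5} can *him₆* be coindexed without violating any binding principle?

none

*him* is a pronoun, so Principle B applies: it must be free in its binding domain.
Binding domain of *him₆*: the matrix TP, whose subject is Rohan₁.
*Rohan₁* c-commands the pronoun within its binding domain → coindexation would violate Principle B.
*Jonas₂*: the pronoun c-commands this R-expression → coindexation would violate Principle C on *Jonas₂*.
*[Jonas₂'s lawyer]₃*: the pronoun c-commands this R-expression → coindexation would violate Principle C on *[Jonas₂'s lawyer]₃*.
*Emil₄*: the pronoun c-commands this R-expression → coindexation would violate Principle C on *Emil₄*.
*Kenji₅*: the pronoun c-commands this R-expression → coindexation would violate Principle C on *Kenji₅*.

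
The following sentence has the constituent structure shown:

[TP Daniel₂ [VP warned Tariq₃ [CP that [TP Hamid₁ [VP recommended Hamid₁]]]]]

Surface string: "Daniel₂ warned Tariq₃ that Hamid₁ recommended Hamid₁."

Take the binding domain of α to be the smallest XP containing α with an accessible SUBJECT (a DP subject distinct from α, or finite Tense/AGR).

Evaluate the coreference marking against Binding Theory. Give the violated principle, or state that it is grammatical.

Principle C

The two coindexed NPs are *Hamid₁* (the higher occurrence) and *Hamid₁* (the lower occurrence).
*Hamid₁* (the lower occurrence) is an R-expression. Principle C requires it to be free everywhere.
*Hamid₁* (the higher occurrence) c-commands it and carries the same index.
The R-expression is bound → Principle C violation.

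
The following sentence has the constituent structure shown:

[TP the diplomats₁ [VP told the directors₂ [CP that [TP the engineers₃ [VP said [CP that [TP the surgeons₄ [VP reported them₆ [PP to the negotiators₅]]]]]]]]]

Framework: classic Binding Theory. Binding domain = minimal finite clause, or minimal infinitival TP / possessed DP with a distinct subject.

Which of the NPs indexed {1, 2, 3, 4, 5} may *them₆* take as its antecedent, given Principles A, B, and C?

*them* is a pronoun, so Principle B applies: it must be free in its binding domain.
Binding domain of *them₆*: the embedded TP, whose subject is the surgeons₄.
*the diplomats₁* c-commands the pronoun but from outside its binding domain, and is not c-commanded by it → coindexation permitted.
*the directors₂* c-commands the pronoun but from outside its binding domain, and is not c-commanded by it → coindexation permitted.
*the engineers₃* c-commands the pronoun but from outside its binding domain, and is not c-commanded by it → coindexation permitted.
*the surgeons₄* c-commands the pronoun within its binding domain → coindexation would violate Principle B.
*the negotiators₅*: the pronoun c-commands this R-expression → coindexation would violate Principle C on *the negotiators₅*.

{1, 2, 3}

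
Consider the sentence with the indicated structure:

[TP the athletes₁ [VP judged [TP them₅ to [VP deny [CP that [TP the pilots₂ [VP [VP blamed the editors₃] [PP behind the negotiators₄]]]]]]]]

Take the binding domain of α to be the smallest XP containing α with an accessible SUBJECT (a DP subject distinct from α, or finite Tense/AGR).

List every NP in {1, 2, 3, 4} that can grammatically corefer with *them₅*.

*them* is a pronoun, so Principle B applies: it must be free in its binding domain.
Binding domain of *them₅*: the matrix TP, whose subject is the athletes₁.
*the athletes₁* c-commands the pronoun within its binding domain → coindexation would violate Principle B.
*the pilots₂*: the pronoun c-commands this R-expression → coindexation would violate Principle C on *the pilots₂*.
*the editors₃*: the pronoun c-commands this R-expression → coindexation would violate Principle C on *the editors₃*.
*the negotiators₄*: the pronoun c-commands this R-expression → coindexation would violate Principle C on *the negotiators₄*.

none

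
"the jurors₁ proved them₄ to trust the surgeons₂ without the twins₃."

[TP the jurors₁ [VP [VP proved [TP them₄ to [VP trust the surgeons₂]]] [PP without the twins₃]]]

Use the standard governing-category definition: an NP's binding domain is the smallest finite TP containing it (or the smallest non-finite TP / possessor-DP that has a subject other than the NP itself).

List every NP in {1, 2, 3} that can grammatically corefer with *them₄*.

{3}

*them* is a pronoun, so Principle B applies: it must be free in its binding domain.
Binding domain of *them₄*: the matrix TP, whose subject is the jurors₁.
*the jurors₁* c-commands the pronoun within its binding domain → coindexation would violate Principle B.
*the surgeons₂*: the pronoun c-commands this R-expression → coindexation would violate Principle C on *the surgeons₂*.
*the twins₃* and the pronoun do not c-command one another → neither Principle B nor Principle C is at stake; coindexation permitted.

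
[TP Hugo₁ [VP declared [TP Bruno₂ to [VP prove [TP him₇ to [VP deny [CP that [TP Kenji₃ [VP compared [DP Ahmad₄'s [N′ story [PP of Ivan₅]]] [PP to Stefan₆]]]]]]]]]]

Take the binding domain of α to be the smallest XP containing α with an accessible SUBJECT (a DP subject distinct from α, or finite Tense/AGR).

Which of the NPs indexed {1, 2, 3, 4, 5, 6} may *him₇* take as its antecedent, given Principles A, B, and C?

*him* is a pronoun, so Principle B applies: it must be free in its binding domain.
Binding domain of *him₇*: the embedded TP, whose subject is Bruno₂.
*Hugo₁* c-commands the pronoun but from outside its binding domain, and is not c-commanded by it → coindexation permitted.
*Bruno₂* c-commands the pronoun within its binding domain → coindexation would violate Principle B.
*Kenji₃*: the pronoun c-commands this R-expression → coindexation would violate Principle C on *Kenji₃*.
*Ahmad₄*: the pronoun c-commands this R-expression → coindexation would violate Principle C on *Ahmad₄*.
*Ivan₅*: the pronoun c-commands this R-expression → coindexation would violate Principle C on *Ivan₅*.
*Stefan₆*: the pronoun c-commands this R-expression → coindexation would violate Principle C on *Stefan₆*.

{1}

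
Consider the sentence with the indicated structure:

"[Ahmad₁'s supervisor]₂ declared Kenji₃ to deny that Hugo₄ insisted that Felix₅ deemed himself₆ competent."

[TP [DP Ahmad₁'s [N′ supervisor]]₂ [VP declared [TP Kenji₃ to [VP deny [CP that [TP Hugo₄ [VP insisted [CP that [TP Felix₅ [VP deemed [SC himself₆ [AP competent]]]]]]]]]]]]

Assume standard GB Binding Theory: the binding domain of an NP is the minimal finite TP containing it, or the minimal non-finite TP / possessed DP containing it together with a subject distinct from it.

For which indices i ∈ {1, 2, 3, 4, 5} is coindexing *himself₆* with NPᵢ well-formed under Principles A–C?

{5}

*himself* is an anaphor, so Principle A applies: it must be bound in its binding domain.
Binding domain of *himself₆*: the embedded TP, whose subject is Felix₅.
*Ahmad₁* does not c-command the anaphor → cannot bind it.
*[Ahmad₁'s supervisor]₂* c-commands the anaphor but is outside its binding domain → cannot satisfy Principle A.
*Kenji₃* c-commands the anaphor but is outside its binding domain → cannot satisfy Principle A.
*Hugo₄* c-commands the anaphor but is outside its binding domain → cannot satisfy Principle A.
*Felix₅* c-commands the anaphor within its binding domain → licit binder.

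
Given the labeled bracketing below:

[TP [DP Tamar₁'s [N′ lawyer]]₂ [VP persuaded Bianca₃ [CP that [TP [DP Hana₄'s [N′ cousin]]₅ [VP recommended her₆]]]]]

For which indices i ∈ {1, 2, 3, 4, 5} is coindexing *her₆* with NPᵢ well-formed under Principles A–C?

*her* is a pronoun, so Principle B applies: it must be free in its binding domain.
Binding domain of *her₆*: the embedded TP, whose subject is [Hana₄'s cousin]₅.
*Tamar₁* and the pronoun do not c-command one another → neither Principle B nor Principle C is at stake; coindexation permitted.
*[Tamar₁'s lawyer]₂* c-commands the pronoun but from outside its binding domain, and is not c-commanded by it → coindexation permitted.
*Bianca₃* c-commands the pronoun but from outside its binding domain, and is not c-commanded by it → coindexation permitted.
*Hana₄* and the pronoun do not c-command one another → neither Principle B nor Principle C is at stake; coindexation permitted.
*[Hana₄'s cousin]₅* c-commands the pronoun within its binding domain → coindexation would violate Principle B.

{1, 2, 3, 4}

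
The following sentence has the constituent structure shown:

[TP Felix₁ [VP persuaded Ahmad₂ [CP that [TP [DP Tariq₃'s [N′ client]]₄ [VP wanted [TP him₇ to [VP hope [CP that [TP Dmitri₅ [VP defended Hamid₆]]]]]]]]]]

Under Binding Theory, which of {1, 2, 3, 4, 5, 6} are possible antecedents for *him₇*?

{1, 2, 3}

*him* is a pronoun, so Principle B applies: it must be free in its binding domain.
Binding domain of *him₇*: the embedded TP, whose subject is [Tariq₃'s client]₄.
*Felix₁* c-commands the pronoun but from outside its binding domain, and is not c-commanded by it → coindexation permitted.
*Ahmad₂* c-commands the pronoun but from outside its binding domain, and is not c-commanded by it → coindexation permitted.
*Tariq₃* and the pronoun do not c-command one another → neither Principle B nor Principle C is at stake; coindexation permitted.
*[Tariq₃'s client]₄* c-commands the pronoun within its binding domain → coindexation would violate Principle B.
*Dmitri₅*: the pronoun c-commands this R-expression → coindexation would violate Principle C on *Dmitri₅*.
*Hamid₆*: the pronoun c-commands this R-expression → coindexation would violate Principle C on *Hamid₆*.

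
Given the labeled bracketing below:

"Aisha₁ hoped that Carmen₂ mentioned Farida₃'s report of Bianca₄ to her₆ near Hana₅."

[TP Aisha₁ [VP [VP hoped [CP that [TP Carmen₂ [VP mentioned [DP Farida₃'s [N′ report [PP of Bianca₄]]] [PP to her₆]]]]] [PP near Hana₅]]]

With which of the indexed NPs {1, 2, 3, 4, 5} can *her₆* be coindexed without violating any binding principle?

*her* is a pronoun, so Principle B applies: it must be free in its binding domain.
Binding domain of *her₆*: the embedded TP, whose subject is Carmen₂.
*Aisha₁* c-commands the pronoun but from outside its binding domain, and is not c-commanded by it → coindexation permitted.
*Carmen₂* c-commands the pronoun within its binding domain → coindexation would violate Principle B.
*Farida₃* and the pronoun do not c-command one another → neither Principle B nor Principle C is at stake; coindexation permitted.
*Bianca₄* and the pronoun do not c-command one another → neither Principle B nor Principle C is at stake; coindexation permitted.
*Hana₅* and the pronoun do not c-command one another → neither Principle B nor Principle C is at stake; coindexation permitted.

{1, 3, 4, 5}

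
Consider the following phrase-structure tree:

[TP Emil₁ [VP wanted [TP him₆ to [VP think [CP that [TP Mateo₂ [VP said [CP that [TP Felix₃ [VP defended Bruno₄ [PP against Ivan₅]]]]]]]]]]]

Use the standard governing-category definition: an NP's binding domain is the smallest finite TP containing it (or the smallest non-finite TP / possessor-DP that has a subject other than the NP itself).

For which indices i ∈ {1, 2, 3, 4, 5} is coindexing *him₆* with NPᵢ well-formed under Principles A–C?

none

*him* is a pronoun, so Principle B applies: it must be free in its binding domain.
Binding domain of *him₆*: the matrix TP, whose subject is Emil₁.
*Emil₁* c-commands the pronoun within its binding domain → coindexation would violate Principle B.
*Mateo₂*: the pronoun c-commands this R-expression → coindexation would violate Principle C on *Mateo₂*.
*Felix₃*: the pronoun c-commands this R-expression → coindexation would violate Principle C on *Felix₃*.
*Bruno₄*: the pronoun c-commands this R-expression → coindexation would violate Principle C on *Bruno₄*.
*Ivan₅*: the pronoun c-commands this R-expression → coindexation would violate Principle C on *Ivan₅*.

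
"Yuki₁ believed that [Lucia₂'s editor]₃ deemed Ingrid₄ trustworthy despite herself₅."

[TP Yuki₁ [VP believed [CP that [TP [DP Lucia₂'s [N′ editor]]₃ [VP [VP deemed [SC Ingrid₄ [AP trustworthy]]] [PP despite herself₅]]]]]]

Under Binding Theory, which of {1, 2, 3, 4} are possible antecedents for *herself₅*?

{3}

*herself* is an anaphor, so Principle A applies: it must be bound in its binding domain.
Binding domain of *herself₅*: the embedded TP, whose subject is [Lucia₂'s editor]₃.
*Yuki₁* c-commands the anaphor but is outside its binding domain → cannot satisfy Principle A.
*Lucia₂* does not c-command the anaphor → cannot bind it.
*[Lucia₂'s editor]₃* c-commands the anaphor within its binding domain → licit binder.
*Ingrid₄* does not c-command the anaphor → cannot bind it.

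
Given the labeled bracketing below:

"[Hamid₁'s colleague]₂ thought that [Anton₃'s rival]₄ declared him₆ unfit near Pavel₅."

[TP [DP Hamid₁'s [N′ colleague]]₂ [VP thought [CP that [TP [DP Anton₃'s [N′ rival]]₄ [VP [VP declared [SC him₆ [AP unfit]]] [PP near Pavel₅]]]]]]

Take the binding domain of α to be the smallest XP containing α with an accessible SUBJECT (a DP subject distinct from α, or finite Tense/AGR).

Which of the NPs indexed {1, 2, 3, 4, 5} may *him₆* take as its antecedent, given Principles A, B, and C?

*him* is a pronoun, so Principle B applies: it must be free in its binding domain.
Binding domain of *him₆*: the embedded TP, whose subject is [Anton₃'s rival]₄.
*Hamid₁* and the pronoun do not c-command one another → neither Principle B nor Principle C is at stake; coindexation permitted.
*[Hamid₁'s colleague]₂* c-commands the pronoun but from outside its binding domain, and is not c-commanded by it → coindexation permitted.
*Anton₃* and the pronoun do not c-command one another → neither Principle B nor Principle C is at stake; coindexation permitted.
*[Anton₃'s rival]₄* c-commands the pronoun within its binding domain → coindexation would violate Principle B.
*Pavel₅* and the pronoun do not c-command one another → neither Principle B nor Principle C is at stake; coindexation permitted.

{1, 2, 3, 5}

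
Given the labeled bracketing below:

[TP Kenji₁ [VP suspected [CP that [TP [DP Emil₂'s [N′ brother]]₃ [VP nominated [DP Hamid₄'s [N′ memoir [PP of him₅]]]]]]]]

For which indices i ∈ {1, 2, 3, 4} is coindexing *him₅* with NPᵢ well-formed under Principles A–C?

{1, 2, 3}

*him* is a pronoun, so Principle B applies: it must be free in its binding domain.
Binding domain of *him₅*: the possessed DP, whose subject is Hamid₄.
*Kenji₁* c-commands the pronoun but from outside its binding domain, and is not c-commanded by it → coindexation permitted.
*Emil₂* and the pronoun do not c-command one another → neither Principle B nor Principle C is at stake; coindexation permitted.
*[Emil₂'s brother]₃* c-commands the pronoun but from outside its binding domain, and is not c-commanded by it → coindexation permitted.
*Hamid₄* c-commands the pronoun within its binding domain → coindexation would violate Principle B.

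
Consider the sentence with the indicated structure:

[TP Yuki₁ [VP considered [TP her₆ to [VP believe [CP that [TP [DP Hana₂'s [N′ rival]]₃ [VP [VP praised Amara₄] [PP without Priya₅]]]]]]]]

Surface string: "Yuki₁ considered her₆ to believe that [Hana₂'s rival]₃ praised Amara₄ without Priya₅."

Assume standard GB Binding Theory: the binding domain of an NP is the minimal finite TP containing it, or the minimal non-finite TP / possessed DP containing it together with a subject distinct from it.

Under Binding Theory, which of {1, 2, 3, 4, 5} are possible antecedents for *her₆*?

none

*her* is a pronoun, so Principle B applies: it must be free in its binding domain.
Binding domain of *her₆*: the matrix TP, whose subject is Yuki₁.
*Yuki₁* c-commands the pronoun within its binding domain → coindexation would violate Principle B.
*Hana₂*: the pronoun c-commands this R-expression → coindexation would violate Principle C on *Hana₂*.
*[Hana₂'s rival]₃*: the pronoun c-commands this R-expression → coindexation would violate Principle C on *[Hana₂'s rival]₃*.
*Amara₄*: the pronoun c-commands this R-expression → coindexation would violate Principle C on *Amara₄*.
*Priya₅*: the pronoun c-commands this R-expression → coindexation would violate Principle C on *Priya₅*.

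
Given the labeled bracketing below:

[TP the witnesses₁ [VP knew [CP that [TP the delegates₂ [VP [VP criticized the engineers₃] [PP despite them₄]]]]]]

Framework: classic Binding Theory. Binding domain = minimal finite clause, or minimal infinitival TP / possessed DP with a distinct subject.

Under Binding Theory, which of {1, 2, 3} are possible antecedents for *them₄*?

*them* is a pronoun, so Principle B applies: it must be free in its binding domain.
Binding domain of *them₄*: the embedded TP, whose subject is the delegates₂.
*the witnesses₁* c-commands the pronoun but from outside its binding domain, and is not c-commanded by it → coindexation permitted.
*the delegates₂* c-commands the pronoun within its binding domain → coindexation would violate Principle B.
*the engineers₃* and the pronoun do not c-command one another → neither Principle B nor Principle C is at stake; coindexation permitted.

{1, 3}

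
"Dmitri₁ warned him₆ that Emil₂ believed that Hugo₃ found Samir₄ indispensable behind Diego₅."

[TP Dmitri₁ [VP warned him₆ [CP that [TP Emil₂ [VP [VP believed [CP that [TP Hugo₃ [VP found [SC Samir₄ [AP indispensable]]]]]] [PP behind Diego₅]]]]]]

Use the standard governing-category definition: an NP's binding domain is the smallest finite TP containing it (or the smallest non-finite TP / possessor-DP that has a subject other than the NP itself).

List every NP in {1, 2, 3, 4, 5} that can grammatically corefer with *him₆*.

none

*him* is a pronoun, so Principle B applies: it must be free in its binding domain.
Binding domain of *him₆*: the matrix TP, whose subject is Dmitri₁.
*Dmitri₁* c-commands the pronoun within its binding domain → coindexation would violate Principle B.
*Emil₂*: the pronoun c-commands this R-expression → coindexation would violate Principle C on *Emil₂*.
*Hugo₃*: the pronoun c-commands this R-expression → coindexation would violate Principle C on *Hugo₃*.
*Samir₄*: the pronoun c-commands this R-expression → coindexation would violate Principle C on *Samir₄*.
*Diego₅*: the pronoun c-commands this R-expression → coindexation would violate Principle C on *Diego₅*.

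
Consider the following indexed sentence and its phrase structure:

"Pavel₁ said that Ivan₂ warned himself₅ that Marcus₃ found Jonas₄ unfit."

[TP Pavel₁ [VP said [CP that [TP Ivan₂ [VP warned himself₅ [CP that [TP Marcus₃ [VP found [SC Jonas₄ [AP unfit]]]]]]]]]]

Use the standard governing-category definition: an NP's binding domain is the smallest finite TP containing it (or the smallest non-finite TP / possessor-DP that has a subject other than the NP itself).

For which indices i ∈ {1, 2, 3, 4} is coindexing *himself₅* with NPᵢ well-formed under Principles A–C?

{2}

*himself* is an anaphor, so Principle A applies: it must be bound in its binding domain.
Binding domain of *himself₅*: the embedded TP, whose subject is Ivan₂.
*Pavel₁* c-commands the anaphor but is outside its binding domain → cannot satisfy Principle A.
*Ivan₂* c-commands the anaphor within its binding domain → licit binder.
*Marcus₃* does not c-command the anaphor → cannot bind it.
*Jonas₄* does not c-command the anaphor → cannot bind it.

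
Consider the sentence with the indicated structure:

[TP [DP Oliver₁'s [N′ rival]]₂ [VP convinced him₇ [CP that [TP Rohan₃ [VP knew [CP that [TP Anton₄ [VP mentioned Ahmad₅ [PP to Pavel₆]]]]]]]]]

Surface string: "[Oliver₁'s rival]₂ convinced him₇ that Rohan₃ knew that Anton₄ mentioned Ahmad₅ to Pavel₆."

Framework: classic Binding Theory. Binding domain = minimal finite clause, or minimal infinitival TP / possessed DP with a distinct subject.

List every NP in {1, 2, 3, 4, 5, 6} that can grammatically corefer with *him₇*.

*him* is a pronoun, so Principle B applies: it must be free in its binding domain.
Binding domain of *him₇*: the matrix TP, whose subject is [Oliver₁'s rival]₂.
*Oliver₁* and the pronoun do not c-command one another → neither Principle B nor Principle C is at stake; coindexation permitted.
*[Oliver₁'s rival]₂* c-commands the pronoun within its binding domain → coindexation would violate Principle B.
*Rohan₃*: the pronoun c-commands this R-expression → coindexation would violate Principle C on *Rohan₃*.
*Anton₄*: the pronoun c-commands this R-expression → coindexation would violate Principle C on *Anton₄*.
*Ahmad₅*: the pronoun c-commands this R-expression → coindexation would violate Principle C on *Ahmad₅*.
*Pavel₆*: the pronoun c-commands this R-expression → coindexation would violate Principle C on *Pavel₆*.

{1}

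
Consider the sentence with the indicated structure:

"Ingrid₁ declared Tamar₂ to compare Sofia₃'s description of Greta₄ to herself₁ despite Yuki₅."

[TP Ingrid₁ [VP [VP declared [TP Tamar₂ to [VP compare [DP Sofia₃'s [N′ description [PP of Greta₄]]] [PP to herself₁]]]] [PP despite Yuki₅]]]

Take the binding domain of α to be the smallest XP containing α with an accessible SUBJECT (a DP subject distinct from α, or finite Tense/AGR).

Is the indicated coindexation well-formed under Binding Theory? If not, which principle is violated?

The two coindexed NPs are *Ingrid₁* and *herself₁*.
*herself₁* is an anaphor. Principle A requires it to be bound within its binding domain — the embedded TP, whose subject is Tamar₂.
Within that domain it is c-commanded by *Tamar₂*, which does not share its index.
*Ingrid₁* does c-command the anaphor, but from outside its binding domain.
The anaphor is unbound in its domain → Principle A violation.

Principle A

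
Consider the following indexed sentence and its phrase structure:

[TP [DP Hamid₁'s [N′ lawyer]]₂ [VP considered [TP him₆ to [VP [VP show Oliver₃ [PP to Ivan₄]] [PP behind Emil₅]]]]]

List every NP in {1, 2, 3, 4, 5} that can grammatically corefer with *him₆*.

*him* is a pronoun, so Principle B applies: it must be free in its binding domain.
Binding domain of *him₆*: the matrix TP, whose subject is [Hamid₁'s lawyer]₂.
*Hamid₁* and the pronoun do not c-command one another → neither Principle B nor Principle C is at stake; coindexation permitted.
*[Hamid₁'s lawyer]₂* c-commands the pronoun within its binding domain → coindexation would violate Principle B.
*Oliver₃*: the pronoun c-commands this R-expression → coindexation would violate Principle C on *Oliver₃*.
*Ivan₄*: the pronoun c-commands this R-expression → coindexation would violate Principle C on *Ivan₄*.
*Emil₅*: the pronoun c-commands this R-expression → coindexation would violate Principle C on *Emil₅*.

{1}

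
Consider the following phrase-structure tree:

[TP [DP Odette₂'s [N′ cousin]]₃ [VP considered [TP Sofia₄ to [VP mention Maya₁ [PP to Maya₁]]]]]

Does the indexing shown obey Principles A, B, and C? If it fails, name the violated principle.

The two coindexed NPs are *Maya₁* (the lower occurrence) and *Maya₁* (the higher occurrence).
*Maya₁* (the lower occurrence) is an R-expression. Principle C requires it to be free everywhere.
*Maya₁* (the higher occurrence) c-commands it and carries the same index.
The R-expression is bound → Principle C violation.

Principle C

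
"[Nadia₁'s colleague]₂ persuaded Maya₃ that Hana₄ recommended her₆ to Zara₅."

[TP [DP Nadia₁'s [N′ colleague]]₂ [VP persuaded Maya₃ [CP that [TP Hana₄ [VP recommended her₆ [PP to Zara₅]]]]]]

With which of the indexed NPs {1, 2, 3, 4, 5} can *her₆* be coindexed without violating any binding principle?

{1, 2, 3}

*her* is a pronoun, so Principle B applies: it must be free in its binding domain.
Binding domain of *her₆*: the embedded TP, whose subject is Hana₄.
*Nadia₁* and the pronoun do not c-command one another → neither Principle B nor Principle C is at stake; coindexation permitted.
*[Nadia₁'s colleague]₂* c-commands the pronoun but from outside its binding domain, and is not c-commanded by it → coindexation permitted.
*Maya₃* c-commands the pronoun but from outside its binding domain, and is not c-commanded by it → coindexation permitted.
*Hana₄* c-commands the pronoun within its binding domain → coindexation would violate Principle B.
*Zara₅*: the pronoun c-commands this R-expression → coindexation would violate Principle C on *Zara₅*.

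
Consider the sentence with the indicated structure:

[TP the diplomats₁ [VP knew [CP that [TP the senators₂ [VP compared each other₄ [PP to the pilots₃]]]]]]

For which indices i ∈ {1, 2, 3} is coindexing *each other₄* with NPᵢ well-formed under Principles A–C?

*each other* is an anaphor, so Principle A applies: it must be bound in its binding domain.
Binding domain of *each other₄*: the embedded TP, whose subject is the senators₂.
*the diplomats₁* c-commands the anaphor but is outside its binding domain → cannot satisfy Principle A.
*the senators₂* c-commands the anaphor within its binding domain → licit binder.
*the pilots₃* does not c-command the anaphor → cannot bind it.

{2}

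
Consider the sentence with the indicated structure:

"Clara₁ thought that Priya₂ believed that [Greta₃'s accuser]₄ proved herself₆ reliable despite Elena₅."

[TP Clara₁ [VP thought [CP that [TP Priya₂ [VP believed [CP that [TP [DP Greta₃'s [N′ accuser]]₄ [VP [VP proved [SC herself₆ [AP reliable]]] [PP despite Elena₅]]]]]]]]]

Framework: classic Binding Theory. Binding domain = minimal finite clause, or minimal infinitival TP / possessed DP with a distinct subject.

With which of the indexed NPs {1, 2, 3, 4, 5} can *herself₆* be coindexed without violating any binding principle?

{4}

*herself* is an anaphor, so Principle A applies: it must be bound in its binding domain.
Binding domain of *herself₆*: the embedded TP, whose subject is [Greta₃'s accuser]₄.
*Clara₁* c-commands the anaphor but is outside its binding domain → cannot satisfy Principle A.
*Priya₂* c-commands the anaphor but is outside its binding domain → cannot satisfy Principle A.
*Greta₃* does not c-command the anaphor → cannot bind it.
*[Greta₃'s accuser]₄* c-commands the anaphor within its binding domain → licit binder.
*Elena₅* does not c-command the anaphor → cannot bind it.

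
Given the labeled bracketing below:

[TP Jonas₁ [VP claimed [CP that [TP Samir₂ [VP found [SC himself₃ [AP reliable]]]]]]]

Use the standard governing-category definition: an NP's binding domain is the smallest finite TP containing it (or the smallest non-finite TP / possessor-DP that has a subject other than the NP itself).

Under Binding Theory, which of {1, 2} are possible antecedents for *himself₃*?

*himself* is an anaphor, so Principle A applies: it must be bound in its binding domain.
Binding domain of *himself₃*: the embedded TP, whose subject is Samir₂.
*Jonas₁* c-commands the anaphor but is outside its binding domain → cannot satisfy Principle A.
*Samir₂* c-commands the anaphor within its binding domain → licit binder.

{2}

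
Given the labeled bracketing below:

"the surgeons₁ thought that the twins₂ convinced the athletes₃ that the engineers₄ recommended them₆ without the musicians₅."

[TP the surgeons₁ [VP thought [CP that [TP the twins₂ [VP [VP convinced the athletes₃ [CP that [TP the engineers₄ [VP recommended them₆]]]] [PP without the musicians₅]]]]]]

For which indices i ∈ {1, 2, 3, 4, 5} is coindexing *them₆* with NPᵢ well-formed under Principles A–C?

*them* is a pronoun, so Principle B applies: it must be free in its binding domain.
Binding domain of *them₆*: the embedded TP, whose subject is the engineers₄.
*the surgeons₁* c-commands the pronoun but from outside its binding domain, and is not c-commanded by it → coindexation permitted.
*the twins₂* c-commands the pronoun but from outside its binding domain, and is not c-commanded by it → coindexation permitted.
*the athletes₃* c-commands the pronoun but from outside its binding domain, and is not c-commanded by it → coindexation permitted.
*the engineers₄* c-commands the pronoun within its binding domain → coindexation would violate Principle B.
*the musicians₅* and the pronoun do not c-command one another → neither Principle B nor Principle C is at stake; coindexation permitted.

{1, 2, 3, 5}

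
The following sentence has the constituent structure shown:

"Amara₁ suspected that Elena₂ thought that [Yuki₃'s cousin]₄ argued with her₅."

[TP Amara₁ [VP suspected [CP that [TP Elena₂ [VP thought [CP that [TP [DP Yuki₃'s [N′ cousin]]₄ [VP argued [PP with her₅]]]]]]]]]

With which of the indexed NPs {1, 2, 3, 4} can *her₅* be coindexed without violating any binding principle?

{1, 2, 3}

*her* is a pronoun, so Principle B applies: it must be free in its binding domain.
Binding domain of *her₅*: the embedded TP, whose subject is [Yuki₃'s cousin]₄.
*Amara₁* c-commands the pronoun but from outside its binding domain, and is not c-commanded by it → coindexation permitted.
*Elena₂* c-commands the pronoun but from outside its binding domain, and is not c-commanded by it → coindexation permitted.
*Yuki₃* and the pronoun do not c-command one another → neither Principle B nor Principle C is at stake; coindexation permitted.
*[Yuki₃'s cousin]₄* c-commands the pronoun within its binding domain → coindexation would violate Principle B.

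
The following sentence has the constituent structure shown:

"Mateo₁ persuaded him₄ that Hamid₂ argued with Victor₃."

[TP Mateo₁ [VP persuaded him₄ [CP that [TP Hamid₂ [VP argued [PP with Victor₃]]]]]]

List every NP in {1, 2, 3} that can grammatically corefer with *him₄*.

none

*him* is a pronoun, so Principle B applies: it must be free in its binding domain.
Binding domain of *him₄*: the matrix TP, whose subject is Mateo₁.
*Mateo₁* c-commands the pronoun within its binding domain → coindexation would violate Principle B.
*Hamid₂*: the pronoun c-commands this R-expression → coindexation would violate Principle C on *Hamid₂*.
*Victor₃*: the pronoun c-commands this R-expression → coindexation would violate Principle C on *Victor₃*.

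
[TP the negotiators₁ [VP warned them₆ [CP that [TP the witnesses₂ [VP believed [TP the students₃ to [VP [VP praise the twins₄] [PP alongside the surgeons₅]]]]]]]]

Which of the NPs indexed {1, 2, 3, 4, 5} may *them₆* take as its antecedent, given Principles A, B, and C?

*them* is a pronoun, so Principle B applies: it must be free in its binding domain.
Binding domain of *them₆*: the matrix TP, whose subject is the negotiators₁.
*the negotiators₁* c-commands the pronoun within its binding domain → coindexation would violate Principle B.
*the witnesses₂*: the pronoun c-commands this R-expression → coindexation would violate Principle C on *the witnesses₂*.
*the students₃*: the pronoun c-commands this R-expression → coindexation would violate Principle C on *the students₃*.
*the twins₄*: the pronoun c-commands this R-expression → coindexation would violate Principle C on *the twins₄*.
*the surgeons₅*: the pronoun c-commands this R-expression → coindexation would violate Principle C on *the surgeons₅*.

none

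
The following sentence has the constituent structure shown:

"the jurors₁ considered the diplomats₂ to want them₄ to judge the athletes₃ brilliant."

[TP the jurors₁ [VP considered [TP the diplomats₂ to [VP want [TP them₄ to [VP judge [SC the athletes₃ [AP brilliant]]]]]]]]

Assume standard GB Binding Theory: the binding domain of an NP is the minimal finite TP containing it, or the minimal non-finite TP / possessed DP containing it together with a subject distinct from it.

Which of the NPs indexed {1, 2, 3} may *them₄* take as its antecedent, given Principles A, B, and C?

{1}

*them* is a pronoun, so Principle B applies: it must be free in its binding domain.
Binding domain of *them₄*: the embedded TP, whose subject is the diplomats₂.
*the jurors₁* c-commands the pronoun but from outside its binding domain, and is not c-commanded by it → coindexation permitted.
*the diplomats₂* c-commands the pronoun within its binding domain → coindexation would violate Principle B.
*the athletes₃*: the pronoun c-commands this R-expression → coindexation would violate Principle C on *the athletes₃*.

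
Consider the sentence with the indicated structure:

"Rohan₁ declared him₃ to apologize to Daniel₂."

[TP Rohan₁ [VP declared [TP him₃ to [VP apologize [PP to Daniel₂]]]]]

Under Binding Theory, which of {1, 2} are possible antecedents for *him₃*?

none

*him* is a pronoun, so Principle B applies: it must be free in its binding domain.
Binding domain of *him₃*: the matrix TP, whose subject is Rohan₁.
*Rohan₁* c-commands the pronoun within its binding domain → coindexation would violate Principle B.
*Daniel₂*: the pronoun c-commands this R-expression → coindexation would violate Principle C on *Daniel₂*.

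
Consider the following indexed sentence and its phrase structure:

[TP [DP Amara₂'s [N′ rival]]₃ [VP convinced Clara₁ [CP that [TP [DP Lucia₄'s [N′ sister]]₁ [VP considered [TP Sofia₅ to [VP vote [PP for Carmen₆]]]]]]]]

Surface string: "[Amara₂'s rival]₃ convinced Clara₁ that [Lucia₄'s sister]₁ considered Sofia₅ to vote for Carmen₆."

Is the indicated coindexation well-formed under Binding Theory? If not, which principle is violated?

The two coindexed NPs are *[Lucia₄'s sister]₁* and *Clara₁*.
*[Lucia₄'s sister]₁* is an R-expression. Principle C requires it to be free everywhere.
*Clara₁* c-commands it and carries the same index.
The R-expression is bound → Principle C violation.

Principle C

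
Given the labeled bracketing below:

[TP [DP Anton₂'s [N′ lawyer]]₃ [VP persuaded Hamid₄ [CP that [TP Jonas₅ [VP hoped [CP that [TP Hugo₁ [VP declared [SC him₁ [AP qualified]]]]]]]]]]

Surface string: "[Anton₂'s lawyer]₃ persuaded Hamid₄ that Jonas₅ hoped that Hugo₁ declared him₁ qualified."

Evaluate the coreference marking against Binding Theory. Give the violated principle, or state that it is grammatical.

The two coindexed NPs are *Hugo₁* and *him₁*.
*him₁* is a pronoun. Its binding domain is the embedded TP, whose subject is Hugo₁.
*Hugo₁* c-commands it within that domain and carries the same index.
The pronoun is locally bound → Principle B violation.

Principle B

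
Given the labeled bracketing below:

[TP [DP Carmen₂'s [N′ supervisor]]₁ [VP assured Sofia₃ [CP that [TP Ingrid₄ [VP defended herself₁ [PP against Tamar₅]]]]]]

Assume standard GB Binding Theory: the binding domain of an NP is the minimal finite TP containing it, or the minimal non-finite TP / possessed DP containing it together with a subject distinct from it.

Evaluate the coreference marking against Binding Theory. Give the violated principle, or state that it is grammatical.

Principle A

The two coindexed NPs are *[Carmen₂'s supervisor]₁* and *herself₁*.
*herself₁* is an anaphor. Principle A requires it to be bound within its binding domain — the embedded TP, whose subject is Ingrid₄.
Within that domain it is c-commanded by *Ingrid₄*, which does not share its index.
*[Carmen₂'s supervisor]₁* does c-command the anaphor, but from outside its binding domain.
The anaphor is unbound in its domain → Principle A violation.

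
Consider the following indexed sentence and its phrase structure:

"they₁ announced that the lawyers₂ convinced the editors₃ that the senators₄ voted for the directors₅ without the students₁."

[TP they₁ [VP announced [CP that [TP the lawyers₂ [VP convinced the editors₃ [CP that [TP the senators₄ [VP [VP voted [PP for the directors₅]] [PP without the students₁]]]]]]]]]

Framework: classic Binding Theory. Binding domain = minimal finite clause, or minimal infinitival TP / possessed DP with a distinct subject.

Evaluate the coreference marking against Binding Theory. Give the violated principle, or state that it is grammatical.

The two coindexed NPs are *they₁* and *the students₁*.
*the students₁* is an R-expression. Principle C requires it to be free everywhere.
*they₁* c-commands it and carries the same index.
The R-expression is bound → Principle C violation.

Principle C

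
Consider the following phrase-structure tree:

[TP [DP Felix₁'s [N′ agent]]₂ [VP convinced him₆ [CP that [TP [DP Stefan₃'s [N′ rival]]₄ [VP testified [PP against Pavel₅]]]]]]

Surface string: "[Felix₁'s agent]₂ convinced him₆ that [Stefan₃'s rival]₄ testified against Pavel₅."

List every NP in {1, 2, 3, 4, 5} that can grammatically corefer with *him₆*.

{1}

*him* is a pronoun, so Principle B applies: it must be free in its binding domain.
Binding domain of *him₆*: the matrix TP, whose subject is [Felix₁'s agent]₂.
*Felix₁* and the pronoun do not c-command one another → neither Principle B nor Principle C is at stake; coindexation permitted.
*[Felix₁'s agent]₂* c-commands the pronoun within its binding domain → coindexation would violate Principle B.
*Stefan₃*: the pronoun c-commands this R-expression → coindexation would violate Principle C on *Stefan₃*.
*[Stefan₃'s rival]₄*: the pronoun c-commands this R-expression → coindexation would violate Principle C on *[Stefan₃'s rival]₄*.
*Pavel₅*: the pronoun c-commands this R-expression → coindexation would violate Principle C on *Pavel₅*.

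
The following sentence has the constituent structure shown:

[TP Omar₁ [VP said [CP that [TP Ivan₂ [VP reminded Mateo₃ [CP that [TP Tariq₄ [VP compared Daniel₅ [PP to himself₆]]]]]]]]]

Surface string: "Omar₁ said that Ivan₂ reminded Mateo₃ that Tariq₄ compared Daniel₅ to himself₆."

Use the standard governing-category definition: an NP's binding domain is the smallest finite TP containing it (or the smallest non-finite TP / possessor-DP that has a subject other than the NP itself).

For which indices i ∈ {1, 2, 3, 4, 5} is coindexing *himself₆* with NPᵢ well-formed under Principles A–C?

{4, 5}

*himself* is an anaphor, so Principle A applies: it must be bound in its binding domain.
Binding domain of *himself₆*: the embedded TP, whose subject is Tariq₄.
*Omar₁* c-commands the anaphor but is outside its binding domain → cannot satisfy Principle A.
*Ivan₂* c-commands the anaphor but is outside its binding domain → cannot satisfy Principle A.
*Mateo₃* c-commands the anaphor but is outside its binding domain → cannot satisfy Principle A.
*Tariq₄* c-commands the anaphor within its binding domain → licit binder.
*Daniel₅* c-commands the anaphor within its binding domain → licit binder.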